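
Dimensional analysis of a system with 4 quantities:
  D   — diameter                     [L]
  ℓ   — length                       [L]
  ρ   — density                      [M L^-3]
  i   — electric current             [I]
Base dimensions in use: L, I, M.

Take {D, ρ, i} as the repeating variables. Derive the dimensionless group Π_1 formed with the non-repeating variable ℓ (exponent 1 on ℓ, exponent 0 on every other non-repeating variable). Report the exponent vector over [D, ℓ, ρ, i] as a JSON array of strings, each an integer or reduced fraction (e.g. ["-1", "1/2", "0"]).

Dimensional matrix (L×I×M by D×ℓ×ρ×i):
  L: [ 1  1 -3  0]
  I: [ 0  0  0  1]
  M: [ 0  0  1  0]
Echelon form has 3 nonzero rows (pivots: D,ρ,i)
Repeat: D,ρ,i; free: ℓ
RREF:
  r0: [   1    1    0    0]
  r1: [   0    0    1    0]
  r2: [   0    0    0    1]
Fix exponent of ℓ at 1; solve each RREF row for its pivot's exponent:
  r0: exp(D) + (1)·1 = 0 ⇒ exp(D) = -1
  r1: exp(ρ) + (0)·1 = 0 ⇒ exp(ρ) = 0
  r2: exp(i) + (0)·1 = 0 ⇒ exp(i) = 0
Π_1 = D^-1 · ℓ

["-1", "1", "0", "0"]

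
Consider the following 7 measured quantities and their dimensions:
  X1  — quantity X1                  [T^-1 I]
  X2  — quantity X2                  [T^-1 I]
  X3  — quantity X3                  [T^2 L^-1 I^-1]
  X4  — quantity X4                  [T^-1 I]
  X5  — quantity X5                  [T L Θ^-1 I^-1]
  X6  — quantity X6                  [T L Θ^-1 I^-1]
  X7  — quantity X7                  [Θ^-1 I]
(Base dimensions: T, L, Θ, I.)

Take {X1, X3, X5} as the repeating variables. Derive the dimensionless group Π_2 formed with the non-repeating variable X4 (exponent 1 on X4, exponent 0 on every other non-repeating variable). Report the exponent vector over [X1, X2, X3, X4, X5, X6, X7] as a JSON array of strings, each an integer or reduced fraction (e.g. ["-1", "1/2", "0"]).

Dimensional matrix (T×L×Θ×I by X1×X2×X3×X4×X5×X6×X7):
  T: [-1 -1  2 -1  1  1  0]
  L: [ 0  0 -1  0  1  1  0]
  Θ: [ 0  0  0  0 -1 -1 -1]
  I: [ 1  1 -1  1 -1 -1  1]
RREF → pivots at {X1,X3,X5} ⇒ r = 3
Pivot set = {X1,X3,X5}, free = {X2,X4,X6,X7}
RREF:
  r0: [   1    1    0    1    0    0    3]
  r1: [   0    0    1    0    0    0    1]
  r2: [   0    0    0    0    1    1    1]
  r3: [   0    0    0    0    0    0    0]
Fix exponent of X4 at 1, X2 at 0, X6 at 0, X7 at 0; solve each RREF row for its pivot's exponent:
  r0: exp(X1) + (1)·1 = 0 ⇒ exp(X1) = -1
  r1: exp(X3) + (0)·1 = 0 ⇒ exp(X3) = 0
  r2: exp(X5) + (0)·1 = 0 ⇒ exp(X5) = 0
Π_2 = X1^-1 · X4

["-1", "0", "0", "1", "0", "0", "0"]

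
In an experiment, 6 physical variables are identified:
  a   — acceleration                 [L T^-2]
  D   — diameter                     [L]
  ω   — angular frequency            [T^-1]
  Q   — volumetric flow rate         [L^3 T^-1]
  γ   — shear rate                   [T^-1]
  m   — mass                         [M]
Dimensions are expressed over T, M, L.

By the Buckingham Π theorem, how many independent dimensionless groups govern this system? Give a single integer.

3

Dimensional matrix (T×M×L by a×D×ω×Q×γ×m):
  T: [-2  0 -1 -1 -1  0]
  M: [ 0  0  0  0  0  1]
  L: [ 1  1  0  3  0  0]
Row reduction gives pivot columns a,D,m; rank = 3
Π count = n − r = 6 − 3 = 3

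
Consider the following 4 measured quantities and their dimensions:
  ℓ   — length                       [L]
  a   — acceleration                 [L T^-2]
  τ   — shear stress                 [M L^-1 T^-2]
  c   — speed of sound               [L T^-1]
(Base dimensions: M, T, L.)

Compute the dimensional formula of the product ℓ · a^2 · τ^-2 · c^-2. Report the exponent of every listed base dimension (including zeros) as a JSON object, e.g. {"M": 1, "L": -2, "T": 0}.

Write exponents as rows M,T,L / cols ℓ,a,τ,c:
  M: [ 0  0  1  0]
  T: [ 0 -2 -2 -1]
  L: [ 1  1 -1  1]
  [M]: (1)·0+(2)·0+(-2)·1+(-2)·0 = -2
  [T]: (1)·0+(2)·-2+(-2)·-2+(-2)·-1 = 2
  [L]: (1)·1+(2)·1+(-2)·-1+(-2)·1 = 3
⇒ M^-2 T^2 L^3

{"M": -2, "T": 2, "L": 3}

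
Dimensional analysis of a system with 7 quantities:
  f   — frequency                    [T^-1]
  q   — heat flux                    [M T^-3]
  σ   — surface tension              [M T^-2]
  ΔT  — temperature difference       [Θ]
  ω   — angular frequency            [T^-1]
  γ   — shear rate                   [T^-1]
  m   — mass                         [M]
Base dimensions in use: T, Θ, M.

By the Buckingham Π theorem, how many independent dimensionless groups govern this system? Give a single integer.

Dimensional matrix (T×Θ×M by f×q×σ×ΔT×ω×γ×m):
  T: [-1 -3 -2  0 -1 -1  0]
  Θ: [ 0  0  0  1  0  0  0]
  M: [ 0  1  1  0  0  0  1]
RREF → pivots at {f,q,ΔT} ⇒ r = 3
n=7, r=3 ⇒ 4 dimensionless groups

4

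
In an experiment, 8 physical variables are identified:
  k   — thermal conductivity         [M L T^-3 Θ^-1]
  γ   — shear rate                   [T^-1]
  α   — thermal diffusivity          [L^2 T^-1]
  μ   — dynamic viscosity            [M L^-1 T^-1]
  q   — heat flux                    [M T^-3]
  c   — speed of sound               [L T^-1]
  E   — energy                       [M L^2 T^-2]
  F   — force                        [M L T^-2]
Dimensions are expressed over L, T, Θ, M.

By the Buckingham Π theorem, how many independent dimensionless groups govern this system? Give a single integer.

Exponent matrix [L,T,Θ,M] × [k,γ,α,μ,q,c,E,F]:
  L: [ 1  0  2 -1  0  1  2  1]
  T: [-3 -1 -1 -1 -3 -1 -2 -2]
  Θ: [-1  0  0  0  0  0  0  0]
  M: [ 1  0  0  1  1  0  1  1]
Row reduction gives pivot columns k,γ,α,μ; rank = 4
n=8, r=4 ⇒ 4 dimensionless groups

4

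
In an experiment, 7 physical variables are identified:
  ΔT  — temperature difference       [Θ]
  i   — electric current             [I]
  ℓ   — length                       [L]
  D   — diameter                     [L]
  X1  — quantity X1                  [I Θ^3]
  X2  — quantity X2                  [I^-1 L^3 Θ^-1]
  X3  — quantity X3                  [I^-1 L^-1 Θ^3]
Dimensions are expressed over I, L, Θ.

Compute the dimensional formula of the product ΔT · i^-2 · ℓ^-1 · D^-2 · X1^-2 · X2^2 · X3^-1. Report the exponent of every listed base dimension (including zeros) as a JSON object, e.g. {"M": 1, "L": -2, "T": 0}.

{"I": -5, "L": 4, "Θ": -10}

Exponent matrix [I,L,Θ] × [ΔT,i,ℓ,D,X1,X2,X3]:
  I: [ 0  1  0  0  1 -1 -1]
  L: [ 0  0  1  1  0  3 -1]
  Θ: [ 1  0  0  0  3 -1  3]
  [I]: (1)·0+(-2)·1+(-1)·0+(-2)·0+(-2)·1+(2)·-1+(-1)·-1 = -5
  [L]: (1)·0+(-2)·0+(-1)·1+(-2)·1+(-2)·0+(2)·3+(-1)·-1 = 4
  [Θ]: (1)·1+(-2)·0+(-1)·0+(-2)·0+(-2)·3+(2)·-1+(-1)·3 = -10
⇒ I^-5 L^4 Θ^-10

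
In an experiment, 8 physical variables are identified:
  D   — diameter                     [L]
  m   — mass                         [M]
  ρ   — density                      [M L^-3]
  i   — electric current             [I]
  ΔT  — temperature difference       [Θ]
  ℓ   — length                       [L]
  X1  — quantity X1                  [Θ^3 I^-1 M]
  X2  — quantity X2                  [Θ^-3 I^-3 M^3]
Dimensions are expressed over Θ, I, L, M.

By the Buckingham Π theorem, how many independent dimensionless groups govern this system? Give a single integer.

4

Dimensional matrix (Θ×I×L×M by D×m×ρ×i×ΔT×ℓ×X1×X2):
  Θ: [ 0  0  0  0  1  0  3 -3]
  I: [ 0  0  0  1  0  0 -1 -3]
  L: [ 1  0 -3  0  0  1  0  0]
  M: [ 0  1  1  0  0  0  1  3]
Row reduction gives pivot columns D,m,i,ΔT; rank = 4
n=8, r=4 ⇒ 4 dimensionless groups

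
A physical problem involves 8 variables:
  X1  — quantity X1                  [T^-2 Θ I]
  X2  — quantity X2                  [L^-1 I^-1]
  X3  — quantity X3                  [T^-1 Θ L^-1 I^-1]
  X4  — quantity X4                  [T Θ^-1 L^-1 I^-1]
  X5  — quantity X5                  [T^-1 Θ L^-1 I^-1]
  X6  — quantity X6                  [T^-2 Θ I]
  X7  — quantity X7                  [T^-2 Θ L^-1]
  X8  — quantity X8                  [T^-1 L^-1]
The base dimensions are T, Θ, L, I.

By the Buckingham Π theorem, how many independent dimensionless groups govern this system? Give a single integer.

Exponent matrix [T,Θ,L,I] × [X1,X2,X3,X4,X5,X6,X7,X8]:
  T: [-2  0 -1  1 -1 -2 -2 -1]
  Θ: [ 1  0  1 -1  1  1  1  0]
  L: [ 0 -1 -1 -1 -1  0 -1 -1]
  I: [ 1 -1 -1 -1 -1  1  0  0]
Echelon form has 3 nonzero rows (pivots: X1,X2,X3)
8 vars − rank 3 = 5 Π groups

5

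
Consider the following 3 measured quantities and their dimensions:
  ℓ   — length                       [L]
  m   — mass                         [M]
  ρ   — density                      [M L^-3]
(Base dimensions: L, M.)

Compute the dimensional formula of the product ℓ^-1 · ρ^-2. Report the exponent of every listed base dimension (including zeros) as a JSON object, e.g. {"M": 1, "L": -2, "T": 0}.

Dimensional matrix (L×M by ℓ×m×ρ):
  L: [ 1  0 -3]
  M: [ 0  1  1]
  [L]: (-1)·1+(-2)·-3 = 5
  [M]: (-1)·0+(-2)·1 = -2
⇒ L^5 M^-2

{"L": 5, "M": -2}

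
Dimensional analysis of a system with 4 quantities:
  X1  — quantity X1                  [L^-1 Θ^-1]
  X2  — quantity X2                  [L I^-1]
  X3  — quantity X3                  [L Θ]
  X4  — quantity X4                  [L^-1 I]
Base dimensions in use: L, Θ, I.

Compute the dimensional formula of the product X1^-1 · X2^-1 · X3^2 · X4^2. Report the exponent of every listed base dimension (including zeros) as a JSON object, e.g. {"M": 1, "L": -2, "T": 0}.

Write exponents as rows L,Θ,I / cols X1,X2,X3,X4:
  L: [-1  1  1 -1]
  Θ: [-1  0  1  0]
  I: [ 0 -1  0  1]
  [L]: (-1)·-1+(-1)·1+(2)·1+(2)·-1 = 0
  [Θ]: (-1)·-1+(-1)·0+(2)·1+(2)·0 = 3
  [I]: (-1)·0+(-1)·-1+(2)·0+(2)·1 = 3
⇒ Θ^3 I^3

{"L": 0, "Θ": 3, "I": 3}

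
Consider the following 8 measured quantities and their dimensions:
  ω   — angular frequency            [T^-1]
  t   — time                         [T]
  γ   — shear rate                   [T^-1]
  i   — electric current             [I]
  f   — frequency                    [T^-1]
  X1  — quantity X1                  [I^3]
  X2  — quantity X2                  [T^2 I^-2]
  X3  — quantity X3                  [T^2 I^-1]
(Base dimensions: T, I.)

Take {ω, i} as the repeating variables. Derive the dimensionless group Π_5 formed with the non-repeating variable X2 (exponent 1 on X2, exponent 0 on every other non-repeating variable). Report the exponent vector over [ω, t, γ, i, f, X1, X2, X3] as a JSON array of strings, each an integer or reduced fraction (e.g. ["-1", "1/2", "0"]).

Write exponents as rows T,I / cols ω,t,γ,i,f,X1,X2,X3:
  T: [-1  1 -1  0 -1  0  2  2]
  I: [ 0  0  0  1  0  3 -2 -1]
RREF → pivots at {ω,i} ⇒ r = 2
Repeat: ω,i; free: t,γ,f,X1,X2,X3
RREF:
  r0: [   1   -1    1    0    1    0   -2   -2]
  r1: [   0    0    0    1    0    3   -2   -1]
Fix exponent of X2 at 1, t at 0, γ at 0, f at 0, X1 at 0, X3 at 0; solve each RREF row for its pivot's exponent:
  r0: exp(ω) + (-2)·1 = 0 ⇒ exp(ω) = 2
  r1: exp(i) + (-2)·1 = 0 ⇒ exp(i) = 2
Π_5 = ω^2 · i^2 · X2

["2", "0", "0", "2", "0", "0", "1", "0"]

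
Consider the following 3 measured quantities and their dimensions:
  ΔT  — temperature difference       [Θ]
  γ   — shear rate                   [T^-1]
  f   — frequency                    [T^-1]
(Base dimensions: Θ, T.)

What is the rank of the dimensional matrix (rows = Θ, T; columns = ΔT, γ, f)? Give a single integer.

Write exponents as rows Θ,T / cols ΔT,γ,f:
  Θ: [ 1  0  0]
  T: [ 0 -1 -1]
Echelon form has 2 nonzero rows (pivots: ΔT,γ)

2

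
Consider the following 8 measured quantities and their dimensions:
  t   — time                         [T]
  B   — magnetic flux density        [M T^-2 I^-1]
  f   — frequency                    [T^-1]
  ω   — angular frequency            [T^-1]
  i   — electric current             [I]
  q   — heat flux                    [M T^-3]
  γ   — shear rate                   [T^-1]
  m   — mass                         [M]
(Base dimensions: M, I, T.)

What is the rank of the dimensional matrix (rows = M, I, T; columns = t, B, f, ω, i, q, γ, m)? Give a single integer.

Write exponents as rows M,I,T / cols t,B,f,ω,i,q,γ,m:
  M: [ 0  1  0  0  0  1  0  1]
  I: [ 0 -1  0  0  1  0  0  0]
  T: [ 1 -2 -1 -1  0 -3 -1  0]
Row reduction gives pivot columns t,B,i; rank = 3

3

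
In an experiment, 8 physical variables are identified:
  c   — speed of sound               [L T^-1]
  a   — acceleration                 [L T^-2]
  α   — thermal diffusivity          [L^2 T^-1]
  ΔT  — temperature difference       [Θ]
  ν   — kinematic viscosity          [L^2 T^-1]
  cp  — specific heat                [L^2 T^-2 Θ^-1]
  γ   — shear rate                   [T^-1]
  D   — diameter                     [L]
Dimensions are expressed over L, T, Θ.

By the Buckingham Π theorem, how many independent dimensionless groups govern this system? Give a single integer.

5

Dimensional matrix (L×T×Θ by c×a×α×ΔT×ν×cp×γ×D):
  L: [ 1  1  2  0  2  2  0  1]
  T: [-1 -2 -1  0 -1 -2 -1  0]
  Θ: [ 0  0  0  1  0 -1  0  0]
RREF → pivots at {c,a,ΔT} ⇒ r = 3
Π count = n − r = 8 − 3 = 5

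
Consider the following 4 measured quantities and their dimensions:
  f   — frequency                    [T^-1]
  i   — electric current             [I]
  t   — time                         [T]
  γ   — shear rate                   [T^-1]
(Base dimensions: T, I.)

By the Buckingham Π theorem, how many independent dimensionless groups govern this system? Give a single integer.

Exponent matrix [T,I] × [f,i,t,γ]:
  T: [-1  0  1 -1]
  I: [ 0  1  0  0]
RREF → pivots at {f,i} ⇒ r = 2
Π count = n − r = 4 − 2 = 2

2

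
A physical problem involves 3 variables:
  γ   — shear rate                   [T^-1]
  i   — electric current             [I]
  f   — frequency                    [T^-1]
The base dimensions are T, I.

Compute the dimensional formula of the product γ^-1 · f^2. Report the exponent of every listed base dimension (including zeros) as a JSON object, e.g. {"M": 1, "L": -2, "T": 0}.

Exponent matrix [T,I] × [γ,i,f]:
  T: [-1  0 -1]
  I: [ 0  1  0]
  [T]: (-1)·-1+(2)·-1 = -1
  [I]: (-1)·0+(2)·0 = 0
⇒ T^-1

{"T": -1, "I": 0}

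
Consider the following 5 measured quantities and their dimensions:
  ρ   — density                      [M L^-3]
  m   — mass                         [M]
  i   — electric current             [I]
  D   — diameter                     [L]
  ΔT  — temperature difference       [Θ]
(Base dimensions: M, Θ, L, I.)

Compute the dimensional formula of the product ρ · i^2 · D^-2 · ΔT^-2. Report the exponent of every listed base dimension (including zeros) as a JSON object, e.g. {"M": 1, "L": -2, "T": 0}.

{"M": 1, "Θ": -2, "L": -5, "I": 2}

Exponent matrix [M,Θ,L,I] × [ρ,m,i,D,ΔT]:
  M: [ 1  1  0  0  0]
  Θ: [ 0  0  0  0  1]
  L: [-3  0  0  1  0]
  I: [ 0  0  1  0  0]
  [M]: (1)·1+(2)·0+(-2)·0+(-2)·0 = 1
  [Θ]: (1)·0+(2)·0+(-2)·0+(-2)·1 = -2
  [L]: (1)·-3+(2)·0+(-2)·1+(-2)·0 = -5
  [I]: (1)·0+(2)·1+(-2)·0+(-2)·0 = 2
⇒ M Θ^-2 L^-5 I^2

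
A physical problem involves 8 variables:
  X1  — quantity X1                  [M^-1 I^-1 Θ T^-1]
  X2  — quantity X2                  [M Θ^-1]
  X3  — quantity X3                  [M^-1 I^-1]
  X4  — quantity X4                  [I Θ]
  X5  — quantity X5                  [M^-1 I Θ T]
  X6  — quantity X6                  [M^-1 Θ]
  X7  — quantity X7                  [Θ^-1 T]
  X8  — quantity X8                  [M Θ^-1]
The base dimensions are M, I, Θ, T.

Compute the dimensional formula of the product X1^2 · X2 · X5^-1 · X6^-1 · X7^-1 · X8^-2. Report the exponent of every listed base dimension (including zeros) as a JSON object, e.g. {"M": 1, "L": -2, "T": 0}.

Write exponents as rows M,I,Θ,T / cols X1,X2,X3,X4,X5,X6,X7,X8:
  M: [-1  1 -1  0 -1 -1  0  1]
  I: [-1  0 -1  1  1  0  0  0]
  Θ: [ 1 -1  0  1  1  1 -1 -1]
  T: [-1  0  0  0  1  0  1  0]
  [M]: (2)·-1+(1)·1+(-1)·-1+(-1)·-1+(-1)·0+(-2)·1 = -1
  [I]: (2)·-1+(1)·0+(-1)·1+(-1)·0+(-1)·0+(-2)·0 = -3
  [Θ]: (2)·1+(1)·-1+(-1)·1+(-1)·1+(-1)·-1+(-2)·-1 = 2
  [T]: (2)·-1+(1)·0+(-1)·1+(-1)·0+(-1)·1+(-2)·0 = -4
⇒ M^-1 I^-3 Θ^2 T^-4

{"M": -1, "I": -3, "Θ": 2, "T": -4}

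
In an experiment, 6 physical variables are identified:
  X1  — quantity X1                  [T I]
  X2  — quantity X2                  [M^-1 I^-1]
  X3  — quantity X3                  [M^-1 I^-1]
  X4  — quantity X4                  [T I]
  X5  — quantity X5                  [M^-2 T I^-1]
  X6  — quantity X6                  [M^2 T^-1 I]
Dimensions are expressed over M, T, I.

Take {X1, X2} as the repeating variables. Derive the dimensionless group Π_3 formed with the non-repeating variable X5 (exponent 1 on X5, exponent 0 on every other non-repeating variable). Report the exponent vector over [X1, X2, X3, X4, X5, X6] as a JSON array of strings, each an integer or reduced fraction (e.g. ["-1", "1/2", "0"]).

Write exponents as rows M,T,I / cols X1,X2,X3,X4,X5,X6:
  M: [ 0 -1 -1  0 -2  2]
  T: [ 1  0  0  1  1 -1]
  I: [ 1 -1 -1  1 -1  1]
Row reduction gives pivot columns X1,X2; rank = 2
Pivot set = {X1,X2}, free = {X3,X4,X5,X6}
RREF:
  r0: [   1    0    0    1    1   -1]
  r1: [   0    1    1    0    2   -2]
  r2: [   0    0    0    0    0    0]
Fix exponent of X5 at 1, X3 at 0, X4 at 0, X6 at 0; solve each RREF row for its pivot's exponent:
  r0: exp(X1) + (1)·1 = 0 ⇒ exp(X1) = -1
  r1: exp(X2) + (2)·1 = 0 ⇒ exp(X2) = -2
Π_3 = X1^-1 · X2^-2 · X5

["-1", "-2", "0", "0", "1", "0"]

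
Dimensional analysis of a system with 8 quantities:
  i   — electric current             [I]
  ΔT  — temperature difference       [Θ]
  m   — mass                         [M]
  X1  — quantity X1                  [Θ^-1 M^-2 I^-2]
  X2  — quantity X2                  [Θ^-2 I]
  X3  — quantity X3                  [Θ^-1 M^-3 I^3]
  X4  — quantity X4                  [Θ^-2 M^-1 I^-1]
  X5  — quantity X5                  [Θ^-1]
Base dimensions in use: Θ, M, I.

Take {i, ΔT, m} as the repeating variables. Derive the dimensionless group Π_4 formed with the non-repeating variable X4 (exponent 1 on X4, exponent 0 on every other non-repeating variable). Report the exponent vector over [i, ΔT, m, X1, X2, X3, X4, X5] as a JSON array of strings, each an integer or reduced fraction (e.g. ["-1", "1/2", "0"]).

["1", "2", "1", "0", "0", "0", "1", "0"]

Exponent matrix [Θ,M,I] × [i,ΔT,m,X1,X2,X3,X4,X5]:
  Θ: [ 0  1  0 -1 -2 -1 -2 -1]
  M: [ 0  0  1 -2  0 -3 -1  0]
  I: [ 1  0  0 -2  1  3 -1  0]
RREF → pivots at {i,ΔT,m} ⇒ r = 3
Pivot set = {i,ΔT,m}, free = {X1,X2,X3,X4,X5}
RREF:
  r0: [   1    0    0   -2    1    3   -1    0]
  r1: [   0    1    0   -1   -2   -1   -2   -1]
  r2: [   0    0    1   -2    0   -3   -1    0]
Fix exponent of X4 at 1, X1 at 0, X2 at 0, X3 at 0, X5 at 0; solve each RREF row for its pivot's exponent:
  r0: exp(i) + (-1)·1 = 0 ⇒ exp(i) = 1
  r1: exp(ΔT) + (-2)·1 = 0 ⇒ exp(ΔT) = 2
  r2: exp(m) + (-1)·1 = 0 ⇒ exp(m) = 1
Π_4 = i · ΔT^2 · m · X4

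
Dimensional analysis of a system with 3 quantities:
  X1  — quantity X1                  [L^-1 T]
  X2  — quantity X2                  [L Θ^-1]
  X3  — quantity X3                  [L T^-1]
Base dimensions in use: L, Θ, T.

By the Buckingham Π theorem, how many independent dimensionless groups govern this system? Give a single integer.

Exponent matrix [L,Θ,T] × [X1,X2,X3]:
  L: [-1  1  1]
  Θ: [ 0 -1  0]
  T: [ 1  0 -1]
RREF → pivots at {X1,X2} ⇒ r = 2
3 vars − rank 2 = 1 Π group

1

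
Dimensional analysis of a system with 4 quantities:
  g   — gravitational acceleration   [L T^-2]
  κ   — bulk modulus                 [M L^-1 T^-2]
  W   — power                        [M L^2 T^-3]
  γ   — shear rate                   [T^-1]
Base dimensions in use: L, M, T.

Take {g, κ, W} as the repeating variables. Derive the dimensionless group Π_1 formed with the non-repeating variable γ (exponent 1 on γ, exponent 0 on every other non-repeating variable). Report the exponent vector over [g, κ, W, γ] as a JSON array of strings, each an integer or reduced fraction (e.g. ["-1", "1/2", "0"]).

["-3/5", "-1/5", "1/5", "1"]

Exponent matrix [L,M,T] × [g,κ,W,γ]:
  L: [ 1 -1  2  0]
  M: [ 0  1  1  0]
  T: [-2 -2 -3 -1]
RREF → pivots at {g,κ,W} ⇒ r = 3
Repeat: g,κ,W; free: γ
RREF:
  r0: [   1    0    0  3/5]
  r1: [   0    1    0  1/5]
  r2: [   0    0    1 -1/5]
Fix exponent of γ at 1; solve each RREF row for its pivot's exponent:
  r0: exp(g) + (3/5)·1 = 0 ⇒ exp(g) = -3/5
  r1: exp(κ) + (1/5)·1 = 0 ⇒ exp(κ) = -1/5
  r2: exp(W) + (-1/5)·1 = 0 ⇒ exp(W) = 1/5
Π_1 = g^(-3/5) · κ^(-1/5) · W^(1/5) · γ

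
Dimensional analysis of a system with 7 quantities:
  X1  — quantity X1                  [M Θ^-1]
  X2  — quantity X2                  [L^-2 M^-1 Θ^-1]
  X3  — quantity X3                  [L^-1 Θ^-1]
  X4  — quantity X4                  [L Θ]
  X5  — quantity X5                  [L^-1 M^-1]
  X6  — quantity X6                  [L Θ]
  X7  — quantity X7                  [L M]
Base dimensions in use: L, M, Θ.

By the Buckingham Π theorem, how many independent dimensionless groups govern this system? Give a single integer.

5

Write exponents as rows L,M,Θ / cols X1,X2,X3,X4,X5,X6,X7:
  L: [ 0 -2 -1  1 -1  1  1]
  M: [ 1 -1  0  0 -1  0  1]
  Θ: [-1 -1 -1  1  0  1  0]
RREF → pivots at {X1,X2} ⇒ r = 2
Π count = n − r = 7 − 2 = 5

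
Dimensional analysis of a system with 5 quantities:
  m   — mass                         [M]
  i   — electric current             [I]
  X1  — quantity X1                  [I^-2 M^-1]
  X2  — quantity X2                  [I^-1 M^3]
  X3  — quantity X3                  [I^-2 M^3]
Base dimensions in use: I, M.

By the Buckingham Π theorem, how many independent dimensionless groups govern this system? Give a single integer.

3

Dimensional matrix (I×M by m×i×X1×X2×X3):
  I: [ 0  1 -2 -1 -2]
  M: [ 1  0 -1  3  3]
Row reduction gives pivot columns m,i; rank = 2
n=5, r=2 ⇒ 3 dimensionless groups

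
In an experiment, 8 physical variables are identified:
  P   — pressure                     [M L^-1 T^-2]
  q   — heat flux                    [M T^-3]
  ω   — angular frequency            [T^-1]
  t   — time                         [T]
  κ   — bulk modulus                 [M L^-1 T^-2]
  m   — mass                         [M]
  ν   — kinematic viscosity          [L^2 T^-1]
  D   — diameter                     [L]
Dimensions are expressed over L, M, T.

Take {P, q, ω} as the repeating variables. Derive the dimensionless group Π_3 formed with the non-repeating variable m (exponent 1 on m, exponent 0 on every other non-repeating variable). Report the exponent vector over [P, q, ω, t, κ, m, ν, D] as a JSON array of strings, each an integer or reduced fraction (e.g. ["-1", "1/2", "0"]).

Dimensional matrix (L×M×T by P×q×ω×t×κ×m×ν×D):
  L: [-1  0  0  0 -1  0  2  1]
  M: [ 1  1  0  0  1  1  0  0]
  T: [-2 -3 -1  1 -2  0 -1  0]
Echelon form has 3 nonzero rows (pivots: P,q,ω)
Repeat: P,q,ω; free: t,κ,m,ν,D
RREF:
  r0: [   1    0    0    0    1    0   -2   -1]
  r1: [   0    1    0    0    0    1    2    1]
  r2: [   0    0    1   -1    0   -3   -1   -1]
Fix exponent of m at 1, t at 0, κ at 0, ν at 0, D at 0; solve each RREF row for its pivot's exponent:
  r0: exp(P) + (0)·1 = 0 ⇒ exp(P) = 0
  r1: exp(q) + (1)·1 = 0 ⇒ exp(q) = -1
  r2: exp(ω) + (-3)·1 = 0 ⇒ exp(ω) = 3
Π_3 = q^-1 · ω^3 · m

["0", "-1", "3", "0", "0", "1", "0", "0"]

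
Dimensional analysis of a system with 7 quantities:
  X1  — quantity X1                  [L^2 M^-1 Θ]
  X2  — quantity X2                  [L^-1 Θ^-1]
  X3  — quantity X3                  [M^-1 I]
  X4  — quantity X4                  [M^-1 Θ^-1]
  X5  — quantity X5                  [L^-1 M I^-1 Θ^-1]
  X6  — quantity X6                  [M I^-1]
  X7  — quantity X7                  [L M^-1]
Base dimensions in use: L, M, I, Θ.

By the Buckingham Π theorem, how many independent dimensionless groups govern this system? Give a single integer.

Dimensional matrix (L×M×I×Θ by X1×X2×X3×X4×X5×X6×X7):
  L: [ 2 -1  0  0 -1  0  1]
  M: [-1  0 -1 -1  1  1 -1]
  I: [ 0  0  1  0 -1 -1  0]
  Θ: [ 1 -1  0 -1 -1  0  0]
Row reduction gives pivot columns X1,X2,X3; rank = 3
Π count = n − r = 7 − 3 = 4

4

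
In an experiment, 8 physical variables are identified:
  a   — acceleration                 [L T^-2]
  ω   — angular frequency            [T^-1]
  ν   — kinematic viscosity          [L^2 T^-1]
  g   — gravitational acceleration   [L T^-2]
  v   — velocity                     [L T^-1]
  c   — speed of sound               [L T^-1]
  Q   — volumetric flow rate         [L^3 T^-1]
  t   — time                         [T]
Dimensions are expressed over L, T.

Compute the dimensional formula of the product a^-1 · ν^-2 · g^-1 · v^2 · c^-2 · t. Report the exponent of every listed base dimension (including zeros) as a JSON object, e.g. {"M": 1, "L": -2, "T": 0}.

{"L": -6, "T": 7}

Write exponents as rows L,T / cols a,ω,ν,g,v,c,Q,t:
  L: [ 1  0  2  1  1  1  3  0]
  T: [-2 -1 -1 -2 -1 -1 -1  1]
  [L]: (-1)·1+(-2)·2+(-1)·1+(2)·1+(-2)·1+(1)·0 = -6
  [T]: (-1)·-2+(-2)·-1+(-1)·-2+(2)·-1+(-2)·-1+(1)·1 = 7
⇒ L^-6 T^7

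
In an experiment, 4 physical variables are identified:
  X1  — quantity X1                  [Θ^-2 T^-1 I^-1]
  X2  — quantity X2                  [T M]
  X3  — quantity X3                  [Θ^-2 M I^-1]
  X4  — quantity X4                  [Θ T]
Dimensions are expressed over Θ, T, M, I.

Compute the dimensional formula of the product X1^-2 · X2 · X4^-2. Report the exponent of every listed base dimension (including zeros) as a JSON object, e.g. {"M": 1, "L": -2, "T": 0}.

{"Θ": 2, "T": 1, "M": 1, "I": 2}

Write exponents as rows Θ,T,M,I / cols X1,X2,X3,X4:
  Θ: [-2  0 -2  1]
  T: [-1  1  0  1]
  M: [ 0  1  1  0]
  I: [-1  0 -1  0]
  [Θ]: (-2)·-2+(1)·0+(-2)·1 = 2
  [T]: (-2)·-1+(1)·1+(-2)·1 = 1
  [M]: (-2)·0+(1)·1+(-2)·0 = 1
  [I]: (-2)·-1+(1)·0+(-2)·0 = 2
⇒ Θ^2 T M I^2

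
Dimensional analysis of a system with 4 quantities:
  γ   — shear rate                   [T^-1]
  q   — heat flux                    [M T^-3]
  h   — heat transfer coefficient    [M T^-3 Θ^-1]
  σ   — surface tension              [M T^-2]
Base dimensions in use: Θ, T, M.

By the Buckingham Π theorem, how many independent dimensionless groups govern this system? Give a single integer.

Dimensional matrix (Θ×T×M by γ×q×h×σ):
  Θ: [ 0  0 -1  0]
  T: [-1 -3 -3 -2]
  M: [ 0  1  1  1]
Row reduction gives pivot columns γ,q,h; rank = 3
Π count = n − r = 4 − 3 = 1

1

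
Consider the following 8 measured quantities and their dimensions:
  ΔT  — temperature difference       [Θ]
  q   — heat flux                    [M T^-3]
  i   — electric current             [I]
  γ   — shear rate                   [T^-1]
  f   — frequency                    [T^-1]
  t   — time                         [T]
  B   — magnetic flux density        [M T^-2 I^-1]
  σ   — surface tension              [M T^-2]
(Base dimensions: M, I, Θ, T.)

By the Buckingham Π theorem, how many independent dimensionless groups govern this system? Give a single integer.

Write exponents as rows M,I,Θ,T / cols ΔT,q,i,γ,f,t,B,σ:
  M: [ 0  1  0  0  0  0  1  1]
  I: [ 0  0  1  0  0  0 -1  0]
  Θ: [ 1  0  0  0  0  0  0  0]
  T: [ 0 -3  0 -1 -1  1 -2 -2]
RREF → pivots at {ΔT,q,i,γ} ⇒ r = 4
n=8, r=4 ⇒ 4 dimensionless groups

4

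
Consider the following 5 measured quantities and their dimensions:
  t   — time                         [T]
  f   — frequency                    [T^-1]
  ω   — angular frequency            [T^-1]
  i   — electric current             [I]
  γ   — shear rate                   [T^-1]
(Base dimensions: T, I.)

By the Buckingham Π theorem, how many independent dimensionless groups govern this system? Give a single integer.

3

Write exponents as rows T,I / cols t,f,ω,i,γ:
  T: [ 1 -1 -1  0 -1]
  I: [ 0  0  0  1  0]
Echelon form has 2 nonzero rows (pivots: t,i)
n=5, r=2 ⇒ 3 dimensionless groups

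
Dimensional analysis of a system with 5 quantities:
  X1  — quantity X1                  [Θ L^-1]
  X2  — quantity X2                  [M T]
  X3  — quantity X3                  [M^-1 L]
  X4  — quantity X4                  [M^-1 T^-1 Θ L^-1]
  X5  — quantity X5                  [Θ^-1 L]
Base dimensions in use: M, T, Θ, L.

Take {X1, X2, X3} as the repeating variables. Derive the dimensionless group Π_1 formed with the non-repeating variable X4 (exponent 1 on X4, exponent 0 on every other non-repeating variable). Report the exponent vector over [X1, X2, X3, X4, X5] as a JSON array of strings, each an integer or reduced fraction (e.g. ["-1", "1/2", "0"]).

["-1", "1", "0", "1", "0"]

Dimensional matrix (M×T×Θ×L by X1×X2×X3×X4×X5):
  M: [ 0  1 -1 -1  0]
  T: [ 0  1  0 -1  0]
  Θ: [ 1  0  0  1 -1]
  L: [-1  0  1 -1  1]
Row reduction gives pivot columns X1,X2,X3; rank = 3
Pivot set = {X1,X2,X3}, free = {X4,X5}
RREF:
  r0: [   1    0    0    1   -1]
  r1: [   0    1    0   -1    0]
  r2: [   0    0    1    0    0]
  r3: [   0    0    0    0    0]
Fix exponent of X4 at 1, X5 at 0; solve each RREF row for its pivot's exponent:
  r0: exp(X1) + (1)·1 = 0 ⇒ exp(X1) = -1
  r1: exp(X2) + (-1)·1 = 0 ⇒ exp(X2) = 1
  r2: exp(X3) + (0)·1 = 0 ⇒ exp(X3) = 0
Π_1 = X1^-1 · X2 · X4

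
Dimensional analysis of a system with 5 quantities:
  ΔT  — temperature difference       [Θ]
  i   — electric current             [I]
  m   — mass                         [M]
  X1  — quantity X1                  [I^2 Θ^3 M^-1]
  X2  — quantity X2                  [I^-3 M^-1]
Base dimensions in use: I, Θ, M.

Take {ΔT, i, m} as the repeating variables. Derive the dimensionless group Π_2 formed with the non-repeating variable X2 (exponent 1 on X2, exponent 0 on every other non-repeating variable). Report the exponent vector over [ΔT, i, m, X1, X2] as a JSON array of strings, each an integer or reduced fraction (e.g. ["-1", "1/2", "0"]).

["0", "3", "1", "0", "1"]

Write exponents as rows I,Θ,M / cols ΔT,i,m,X1,X2:
  I: [ 0  1  0  2 -3]
  Θ: [ 1  0  0  3  0]
  M: [ 0  0  1 -1 -1]
Echelon form has 3 nonzero rows (pivots: ΔT,i,m)
Pivot set = {ΔT,i,m}, free = {X1,X2}
RREF:
  r0: [   1    0    0    3    0]
  r1: [   0    1    0    2   -3]
  r2: [   0    0    1   -1   -1]
Fix exponent of X2 at 1, X1 at 0; solve each RREF row for its pivot's exponent:
  r0: exp(ΔT) + (0)·1 = 0 ⇒ exp(ΔT) = 0
  r1: exp(i) + (-3)·1 = 0 ⇒ exp(i) = 3
  r2: exp(m) + (-1)·1 = 0 ⇒ exp(m) = 1
Π_2 = i^3 · m · X2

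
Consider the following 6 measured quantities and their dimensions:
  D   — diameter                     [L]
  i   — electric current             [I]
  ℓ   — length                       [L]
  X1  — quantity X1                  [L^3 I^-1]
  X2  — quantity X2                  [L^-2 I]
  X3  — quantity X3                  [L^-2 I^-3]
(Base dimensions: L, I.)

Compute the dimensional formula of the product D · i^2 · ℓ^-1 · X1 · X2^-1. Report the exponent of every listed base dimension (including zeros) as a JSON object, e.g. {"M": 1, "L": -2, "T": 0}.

{"L": 5, "I": 0}

Write exponents as rows L,I / cols D,i,ℓ,X1,X2,X3:
  L: [ 1  0  1  3 -2 -2]
  I: [ 0  1  0 -1  1 -3]
  [L]: (1)·1+(2)·0+(-1)·1+(1)·3+(-1)·-2 = 5
  [I]: (1)·0+(2)·1+(-1)·0+(1)·-1+(-1)·1 = 0
⇒ L^5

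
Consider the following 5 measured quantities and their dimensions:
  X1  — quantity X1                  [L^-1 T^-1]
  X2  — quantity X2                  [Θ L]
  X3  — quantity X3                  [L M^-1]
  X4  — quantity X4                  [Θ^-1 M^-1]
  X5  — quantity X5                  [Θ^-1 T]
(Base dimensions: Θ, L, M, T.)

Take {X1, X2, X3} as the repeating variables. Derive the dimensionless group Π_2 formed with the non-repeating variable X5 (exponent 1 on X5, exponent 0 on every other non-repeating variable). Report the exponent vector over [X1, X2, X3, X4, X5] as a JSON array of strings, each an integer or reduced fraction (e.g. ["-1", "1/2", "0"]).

Exponent matrix [Θ,L,M,T] × [X1,X2,X3,X4,X5]:
  Θ: [ 0  1  0 -1 -1]
  L: [-1  1  1  0  0]
  M: [ 0  0 -1 -1  0]
  T: [-1  0  0  0  1]
Echelon form has 3 nonzero rows (pivots: X1,X2,X3)
Repeat: X1,X2,X3; free: X4,X5
RREF:
  r0: [   1    0    0    0   -1]
  r1: [   0    1    0   -1   -1]
  r2: [   0    0    1    1    0]
  r3: [   0    0    0    0    0]
Fix exponent of X5 at 1, X4 at 0; solve each RREF row for its pivot's exponent:
  r0: exp(X1) + (-1)·1 = 0 ⇒ exp(X1) = 1
  r1: exp(X2) + (-1)·1 = 0 ⇒ exp(X2) = 1
  r2: exp(X3) + (0)·1 = 0 ⇒ exp(X3) = 0
Π_2 = X1 · X2 · X5

["1", "1", "0", "0", "1"]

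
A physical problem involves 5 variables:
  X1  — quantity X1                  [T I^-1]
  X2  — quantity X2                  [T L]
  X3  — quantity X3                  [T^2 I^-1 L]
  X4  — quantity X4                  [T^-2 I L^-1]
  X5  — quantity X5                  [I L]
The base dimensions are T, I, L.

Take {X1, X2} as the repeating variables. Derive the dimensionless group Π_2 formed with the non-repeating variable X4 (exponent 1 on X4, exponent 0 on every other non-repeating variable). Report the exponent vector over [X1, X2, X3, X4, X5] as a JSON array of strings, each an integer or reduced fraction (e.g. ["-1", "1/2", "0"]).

["1", "1", "0", "1", "0"]

Exponent matrix [T,I,L] × [X1,X2,X3,X4,X5]:
  T: [ 1  1  2 -2  0]
  I: [-1  0 -1  1  1]
  L: [ 0  1  1 -1  1]
Echelon form has 2 nonzero rows (pivots: X1,X2)
Repeat: X1,X2; free: X3,X4,X5
RREF:
  r0: [   1    0    1   -1   -1]
  r1: [   0    1    1   -1    1]
  r2: [   0    0    0    0    0]
Fix exponent of X4 at 1, X3 at 0, X5 at 0; solve each RREF row for its pivot's exponent:
  r0: exp(X1) + (-1)·1 = 0 ⇒ exp(X1) = 1
  r1: exp(X2) + (-1)·1 = 0 ⇒ exp(X2) = 1
Π_2 = X1 · X2 · X4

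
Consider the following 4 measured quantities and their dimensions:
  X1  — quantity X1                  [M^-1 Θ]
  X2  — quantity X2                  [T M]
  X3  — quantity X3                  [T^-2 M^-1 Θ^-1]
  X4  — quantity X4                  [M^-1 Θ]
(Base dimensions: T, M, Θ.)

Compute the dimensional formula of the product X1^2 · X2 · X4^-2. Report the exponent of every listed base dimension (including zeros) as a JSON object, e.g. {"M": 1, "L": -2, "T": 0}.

{"T": 1, "M": 1, "Θ": 0}

Dimensional matrix (T×M×Θ by X1×X2×X3×X4):
  T: [ 0  1 -2  0]
  M: [-1  1 -1 -1]
  Θ: [ 1  0 -1  1]
  [T]: (2)·0+(1)·1+(-2)·0 = 1
  [M]: (2)·-1+(1)·1+(-2)·-1 = 1
  [Θ]: (2)·1+(1)·0+(-2)·1 = 0
⇒ T M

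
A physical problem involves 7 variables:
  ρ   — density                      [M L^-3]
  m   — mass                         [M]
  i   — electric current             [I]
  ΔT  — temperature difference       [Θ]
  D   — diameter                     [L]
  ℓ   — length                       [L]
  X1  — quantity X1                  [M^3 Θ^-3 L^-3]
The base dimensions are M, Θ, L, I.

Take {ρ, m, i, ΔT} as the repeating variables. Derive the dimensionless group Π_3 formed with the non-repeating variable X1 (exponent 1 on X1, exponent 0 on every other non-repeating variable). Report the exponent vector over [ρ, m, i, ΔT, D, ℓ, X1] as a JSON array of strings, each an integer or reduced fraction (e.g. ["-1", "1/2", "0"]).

Dimensional matrix (M×Θ×L×I by ρ×m×i×ΔT×D×ℓ×X1):
  M: [ 1  1  0  0  0  0  3]
  Θ: [ 0  0  0  1  0  0 -3]
  L: [-3  0  0  0  1  1 -3]
  I: [ 0  0  1  0  0  0  0]
Row reduction gives pivot columns ρ,m,i,ΔT; rank = 4
Repeat: ρ,m,i,ΔT; free: D,ℓ,X1
RREF:
  r0: [   1    0    0    0 -1/3 -1/3    1]
  r1: [   0    1    0    0  1/3  1/3    2]
  r2: [   0    0    1    0    0    0    0]
  r3: [   0    0    0    1    0    0   -3]
Fix exponent of X1 at 1, D at 0, ℓ at 0; solve each RREF row for its pivot's exponent:
  r0: exp(ρ) + (1)·1 = 0 ⇒ exp(ρ) = -1
  r1: exp(m) + (2)·1 = 0 ⇒ exp(m) = -2
  r2: exp(i) + (0)·1 = 0 ⇒ exp(i) = 0
  r3: exp(ΔT) + (-3)·1 = 0 ⇒ exp(ΔT) = 3
Π_3 = ρ^-1 · m^-2 · ΔT^3 · X1

["-1", "-2", "0", "3", "0", "0", "1"]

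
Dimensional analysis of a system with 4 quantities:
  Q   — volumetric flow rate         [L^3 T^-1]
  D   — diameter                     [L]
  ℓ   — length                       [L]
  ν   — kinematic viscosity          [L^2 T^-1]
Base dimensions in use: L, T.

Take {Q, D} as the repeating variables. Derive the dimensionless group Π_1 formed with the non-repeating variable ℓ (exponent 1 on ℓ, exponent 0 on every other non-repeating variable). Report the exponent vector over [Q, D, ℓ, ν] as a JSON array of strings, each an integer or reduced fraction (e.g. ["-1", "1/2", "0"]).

["0", "-1", "1", "0"]

Exponent matrix [L,T] × [Q,D,ℓ,ν]:
  L: [ 3  1  1  2]
  T: [-1  0  0 -1]
Row reduction gives pivot columns Q,D; rank = 2
Repeat: Q,D; free: ℓ,ν
RREF:
  r0: [   1    0    0    1]
  r1: [   0    1    1   -1]
Fix exponent of ℓ at 1, ν at 0; solve each RREF row for its pivot's exponent:
  r0: exp(Q) + (0)·1 = 0 ⇒ exp(Q) = 0
  r1: exp(D) + (1)·1 = 0 ⇒ exp(D) = -1
Π_1 = D^-1 · ℓ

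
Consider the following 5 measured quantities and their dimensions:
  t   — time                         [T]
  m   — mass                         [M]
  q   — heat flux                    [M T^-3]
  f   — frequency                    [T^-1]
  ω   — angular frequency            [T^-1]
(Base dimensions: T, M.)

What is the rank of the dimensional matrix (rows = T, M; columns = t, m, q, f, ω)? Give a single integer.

2

Exponent matrix [T,M] × [t,m,q,f,ω]:
  T: [ 1  0 -3 -1 -1]
  M: [ 0  1  1  0  0]
RREF → pivots at {t,m} ⇒ r = 2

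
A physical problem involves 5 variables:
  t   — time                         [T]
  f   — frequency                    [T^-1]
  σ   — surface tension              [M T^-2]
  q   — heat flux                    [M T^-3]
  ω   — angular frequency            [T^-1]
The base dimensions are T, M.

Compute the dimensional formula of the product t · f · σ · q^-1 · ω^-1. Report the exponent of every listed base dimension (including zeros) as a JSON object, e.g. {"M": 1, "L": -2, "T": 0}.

{"T": 2, "M": 0}

Exponent matrix [T,M] × [t,f,σ,q,ω]:
  T: [ 1 -1 -2 -3 -1]
  M: [ 0  0  1  1  0]
  [T]: (1)·1+(1)·-1+(1)·-2+(-1)·-3+(-1)·-1 = 2
  [M]: (1)·0+(1)·0+(1)·1+(-1)·1+(-1)·0 = 0
⇒ T^2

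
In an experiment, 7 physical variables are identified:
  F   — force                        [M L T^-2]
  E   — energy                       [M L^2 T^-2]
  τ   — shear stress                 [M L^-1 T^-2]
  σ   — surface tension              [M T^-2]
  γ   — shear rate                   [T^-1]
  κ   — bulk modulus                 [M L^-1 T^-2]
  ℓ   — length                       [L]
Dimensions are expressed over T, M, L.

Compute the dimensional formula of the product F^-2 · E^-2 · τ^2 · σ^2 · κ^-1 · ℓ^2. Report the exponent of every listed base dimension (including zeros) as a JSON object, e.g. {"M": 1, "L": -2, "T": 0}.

Exponent matrix [T,M,L] × [F,E,τ,σ,γ,κ,ℓ]:
  T: [-2 -2 -2 -2 -1 -2  0]
  M: [ 1  1  1  1  0  1  0]
  L: [ 1  2 -1  0  0 -1  1]
  [T]: (-2)·-2+(-2)·-2+(2)·-2+(2)·-2+(-1)·-2+(2)·0 = 2
  [M]: (-2)·1+(-2)·1+(2)·1+(2)·1+(-1)·1+(2)·0 = -1
  [L]: (-2)·1+(-2)·2+(2)·-1+(2)·0+(-1)·-1+(2)·1 = -5
⇒ T^2 M^-1 L^-5

{"T": 2, "M": -1, "L": -5}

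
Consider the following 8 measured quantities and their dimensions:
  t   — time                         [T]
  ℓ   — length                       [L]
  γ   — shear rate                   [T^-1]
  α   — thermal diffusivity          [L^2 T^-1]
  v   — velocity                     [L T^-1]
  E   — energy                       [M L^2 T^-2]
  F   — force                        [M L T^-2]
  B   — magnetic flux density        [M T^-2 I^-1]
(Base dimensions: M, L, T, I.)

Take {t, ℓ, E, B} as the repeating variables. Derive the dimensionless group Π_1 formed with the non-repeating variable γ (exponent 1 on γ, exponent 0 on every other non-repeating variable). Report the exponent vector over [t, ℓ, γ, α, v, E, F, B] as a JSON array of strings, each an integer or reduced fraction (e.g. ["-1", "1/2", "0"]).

Exponent matrix [M,L,T,I] × [t,ℓ,γ,α,v,E,F,B]:
  M: [ 0  0  0  0  0  1  1  1]
  L: [ 0  1  0  2  1  2  1  0]
  T: [ 1  0 -1 -1 -1 -2 -2 -2]
  I: [ 0  0  0  0  0  0  0 -1]
RREF → pivots at {t,ℓ,E,B} ⇒ r = 4
Repeat: t,ℓ,E,B; free: γ,α,v,F
RREF:
  r0: [   1    0   -1   -1   -1    0    0    0]
  r1: [   0    1    0    2    1    0   -1    0]
  r2: [   0    0    0    0    0    1    1    0]
  r3: [   0    0    0    0    0    0    0    1]
Fix exponent of γ at 1, α at 0, v at 0, F at 0; solve each RREF row for its pivot's exponent:
  r0: exp(t) + (-1)·1 = 0 ⇒ exp(t) = 1
  r1: exp(ℓ) + (0)·1 = 0 ⇒ exp(ℓ) = 0
  r2: exp(E) + (0)·1 = 0 ⇒ exp(E) = 0
  r3: exp(B) + (0)·1 = 0 ⇒ exp(B) = 0
Π_1 = t · γ

["1", "0", "1", "0", "0", "0", "0", "0"]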